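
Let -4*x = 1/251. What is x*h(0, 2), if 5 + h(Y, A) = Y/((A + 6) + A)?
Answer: 5/1004 ≈ 0.0049801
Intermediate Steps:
h(Y, A) = -5 + Y/(6 + 2*A) (h(Y, A) = -5 + Y/((A + 6) + A) = -5 + Y/((6 + A) + A) = -5 + Y/(6 + 2*A))
x = -1/1004 (x = -¼/251 = -¼*1/251 = -1/1004 ≈ -0.00099602)
x*h(0, 2) = -(-30 + 0 - 10*2)/(2008*(3 + 2)) = -(-30 + 0 - 20)/(2008*5) = -(-50)/(2008*5) = -1/1004*(-5) = 5/1004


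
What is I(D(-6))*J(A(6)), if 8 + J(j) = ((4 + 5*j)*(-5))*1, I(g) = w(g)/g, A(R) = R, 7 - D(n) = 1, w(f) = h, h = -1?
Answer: 89/3 ≈ 29.667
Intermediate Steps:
w(f) = -1
D(n) = 6 (D(n) = 7 - 1*1 = 7 - 1 = 6)
I(g) = -1/g
J(j) = -28 - 25*j (J(j) = -8 + ((4 + 5*j)*(-5))*1 = -8 + (-20 - 25*j)*1 = -8 + (-20 - 25*j) = -28 - 25*j)
I(D(-6))*J(A(6)) = (-1/6)*(-28 - 25*6) = (-1*⅙)*(-28 - 150) = -⅙*(-178) = 89/3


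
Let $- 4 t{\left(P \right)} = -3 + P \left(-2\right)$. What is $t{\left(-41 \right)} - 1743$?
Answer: $- \frac{7051}{4} \approx -1762.8$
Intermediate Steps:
$t{\left(P \right)} = \frac{3}{4} + \frac{P}{2}$ ($t{\left(P \right)} = - \frac{-3 + P \left(-2\right)}{4} = - \frac{-3 - 2 P}{4} = \frac{3}{4} + \frac{P}{2}$)
$t{\left(-41 \right)} - 1743 = \left(\frac{3}{4} + \frac{1}{2} \left(-41\right)\right) - 1743 = \left(\frac{3}{4} - \frac{41}{2}\right) - 1743 = - \frac{79}{4} - 1743 = - \frac{7051}{4}$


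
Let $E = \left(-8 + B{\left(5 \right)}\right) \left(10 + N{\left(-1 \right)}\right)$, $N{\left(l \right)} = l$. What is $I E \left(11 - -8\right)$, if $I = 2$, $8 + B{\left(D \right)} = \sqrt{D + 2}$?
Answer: $-5472 + 342 \sqrt{7} \approx -4567.2$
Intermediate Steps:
$B{\left(D \right)} = -8 + \sqrt{2 + D}$ ($B{\left(D \right)} = -8 + \sqrt{D + 2} = -8 + \sqrt{2 + D}$)
$E = -144 + 9 \sqrt{7}$ ($E = \left(-8 - \left(8 - \sqrt{2 + 5}\right)\right) \left(10 - 1\right) = \left(-8 - \left(8 - \sqrt{7}\right)\right) 9 = \left(-16 + \sqrt{7}\right) 9 = -144 + 9 \sqrt{7} \approx -120.19$)
$I E \left(11 - -8\right) = 2 \left(-144 + 9 \sqrt{7}\right) \left(11 - -8\right) = \left(-288 + 18 \sqrt{7}\right) \left(11 + 8\right) = \left(-288 + 18 \sqrt{7}\right) 19 = -5472 + 342 \sqrt{7}$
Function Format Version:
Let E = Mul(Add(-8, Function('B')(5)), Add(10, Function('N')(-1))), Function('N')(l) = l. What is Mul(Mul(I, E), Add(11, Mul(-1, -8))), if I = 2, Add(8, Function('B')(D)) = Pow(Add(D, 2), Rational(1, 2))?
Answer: Add(-5472, Mul(342, Pow(7, Rational(1, 2)))) ≈ -4567.2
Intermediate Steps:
Function('B')(D) = Add(-8, Pow(Add(2, D), Rational(1, 2))) (Function('B')(D) = Add(-8, Pow(Add(D, 2), Rational(1, 2))) = Add(-8, Pow(Add(2, D), Rational(1, 2))))
E = Add(-144, Mul(9, Pow(7, Rational(1, 2)))) (E = Mul(Add(-8, Add(-8, Pow(Add(2, 5), Rational(1, 2)))), Add(10, -1)) = Mul(Add(-8, Add(-8, Pow(7, Rational(1, 2)))), 9) = Mul(Add(-16, Pow(7, Rational(1, 2))), 9) = Add(-144, Mul(9, Pow(7, Rational(1, 2)))) ≈ -120.19)
Mul(Mul(I, E), Add(11, Mul(-1, -8))) = Mul(Mul(2, Add(-144, Mul(9, Pow(7, Rational(1, 2))))), Add(11, Mul(-1, -8))) = Mul(Add(-288, Mul(18, Pow(7, Rational(1, 2)))), Add(11, 8)) = Mul(Add(-288, Mul(18, Pow(7, Rational(1, 2)))), 19) = Add(-5472, Mul(342, Pow(7, Rational(1, 2))))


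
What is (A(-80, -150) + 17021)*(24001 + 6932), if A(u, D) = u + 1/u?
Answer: 41922845307/80 ≈ 5.2404e+8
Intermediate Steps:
(A(-80, -150) + 17021)*(24001 + 6932) = ((-80 + 1/(-80)) + 17021)*(24001 + 6932) = ((-80 - 1/80) + 17021)*30933 = (-6401/80 + 17021)*30933 = (1355279/80)*30933 = 41922845307/80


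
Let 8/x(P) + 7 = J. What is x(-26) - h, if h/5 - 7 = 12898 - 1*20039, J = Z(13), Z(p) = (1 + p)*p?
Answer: 6242258/175 ≈ 35670.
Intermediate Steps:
Z(p) = p*(1 + p)
J = 182 (J = 13*(1 + 13) = 13*14 = 182)
h = -35670 (h = 35 + 5*(12898 - 1*20039) = 35 + 5*(12898 - 20039) = 35 + 5*(-7141) = 35 - 35705 = -35670)
x(P) = 8/175 (x(P) = 8/(-7 + 182) = 8/175)
x(-26) - h = 8/175 - 1*(-35670) = 8/175 + 35670 = 6242258/175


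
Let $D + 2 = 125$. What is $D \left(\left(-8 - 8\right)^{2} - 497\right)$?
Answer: $-29643$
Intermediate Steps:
$D = 123$ ($D = -2 + 125 = 123$)
$D \left(\left(-8 - 8\right)^{2} - 497\right) = 123 \left(\left(-8 - 8\right)^{2} - 497\right) = 123 \left(\left(-16\right)^{2} - 497\right) = 123 \left(256 - 497\right) = 123 \left(-241\right) = -29643$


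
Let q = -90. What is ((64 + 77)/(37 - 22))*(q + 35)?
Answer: -517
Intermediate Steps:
((64 + 77)/(37 - 22))*(q + 35) = ((64 + 77)/(37 - 22))*(-90 + 35) = (141/15)*(-55) = (141*(1/15))*(-55) = (47/5)*(-55) = -517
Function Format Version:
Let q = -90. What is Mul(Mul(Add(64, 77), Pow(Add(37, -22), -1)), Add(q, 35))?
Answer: -517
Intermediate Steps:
Mul(Mul(Add(64, 77), Pow(Add(37, -22), -1)), Add(q, 35)) = Mul(Mul(Add(64, 77), Pow(Add(37, -22), -1)), Add(-90, 35)) = Mul(Mul(141, Pow(15, -1)), -55) = Mul(Mul(141, Rational(1, 15)), -55) = Mul(Rational(47, 5), -55) = -517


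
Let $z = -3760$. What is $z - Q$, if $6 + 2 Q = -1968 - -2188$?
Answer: $-3867$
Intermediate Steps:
$Q = 107$ ($Q = -3 + \frac{-1968 - -2188}{2} = -3 + \frac{-1968 + 2188}{2} = -3 + \frac{1}{2} \cdot 220 = -3 + 110 = 107$)
$z - Q = -3760 - 107 = -3867$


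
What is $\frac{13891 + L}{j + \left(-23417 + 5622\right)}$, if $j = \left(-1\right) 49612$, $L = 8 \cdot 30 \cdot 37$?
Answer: $- \frac{22771}{67407} \approx -0.33781$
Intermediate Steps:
$L = 8880$ ($L = 240 \cdot 37 = 8880$)
$j = -49612$
$\frac{13891 + L}{j + \left(-23417 + 5622\right)} = \frac{13891 + 8880}{-49612 + \left(-23417 + 5622\right)} = \frac{22771}{-49612 - 17795} = \frac{22771}{-67407} = 22771 \left(- \frac{1}{67407}\right) = - \frac{22771}{67407}$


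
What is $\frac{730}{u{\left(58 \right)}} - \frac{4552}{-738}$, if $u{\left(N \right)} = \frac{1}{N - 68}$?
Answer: $- \frac{2691424}{369} \approx -7293.8$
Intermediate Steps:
$u{\left(N \right)} = \frac{1}{-68 + N}$
$\frac{730}{u{\left(58 \right)}} - \frac{4552}{-738} = \frac{730}{\frac{1}{-68 + 58}} - \frac{4552}{-738} = \frac{730}{\frac{1}{-10}} - - \frac{2276}{369} = \frac{730}{- \frac{1}{10}} + \frac{2276}{369} = 730 \left(-10\right) + \frac{2276}{369} = -7300 + \frac{2276}{369} = - \frac{2691424}{369}$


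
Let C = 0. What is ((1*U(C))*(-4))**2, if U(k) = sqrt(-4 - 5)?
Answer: -144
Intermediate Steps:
U(k) = 3*I (U(k) = sqrt(-9) = 3*I)
((1*U(C))*(-4))**2 = ((1*(3*I))*(-4))**2 = ((3*I)*(-4))**2 = (-12*I)**2 = -144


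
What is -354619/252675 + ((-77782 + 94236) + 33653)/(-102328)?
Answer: -48948239257/25855727400 ≈ -1.8931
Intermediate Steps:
-354619/252675 + ((-77782 + 94236) + 33653)/(-102328) = -354619*1/252675 + (16454 + 33653)*(-1/102328) = -354619/252675 + 50107*(-1/102328) = -354619/252675 - 50107/102328 = -48948239257/25855727400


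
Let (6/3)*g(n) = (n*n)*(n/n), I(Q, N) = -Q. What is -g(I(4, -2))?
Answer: -8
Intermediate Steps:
g(n) = n²/2 (g(n) = ((n*n)*(n/n))/2 = (n²*1)/2 = n²/2)
-g(I(4, -2)) = -(-1*4)²/2 = -(-4)²/2 = -16/2 = -1*8 = -8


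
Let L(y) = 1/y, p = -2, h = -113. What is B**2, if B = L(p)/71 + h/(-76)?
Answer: 63760225/29116816 ≈ 2.1898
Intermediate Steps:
B = 7985/5396 (B = 1/(-2*71) - 113/(-76) = -1/2*1/71 - 113*(-1/76) = -1/142 + 113/76 = 7985/5396 ≈ 1.4798)
B**2 = (7985/5396)**2 = 63760225/29116816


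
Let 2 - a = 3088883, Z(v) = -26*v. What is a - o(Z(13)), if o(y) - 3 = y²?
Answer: -3203128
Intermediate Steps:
a = -3088881 (a = 2 - 1*3088883 = 2 - 3088883 = -3088881)
o(y) = 3 + y²
a - o(Z(13)) = -3088881 - (3 + (-26*13)²) = -3088881 - (3 + (-338)²) = -3088881 - (3 + 114244) = -3088881 - 1*114247 = -3088881 - 114247 = -3203128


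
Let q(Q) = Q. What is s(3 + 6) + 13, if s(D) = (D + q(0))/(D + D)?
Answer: 27/2 ≈ 13.500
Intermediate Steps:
s(D) = ½ (s(D) = (D + 0)/(D + D) = D/((2*D)) = D*(1/(2*D)) = ½)
s(3 + 6) + 13 = ½ + 13 = 27/2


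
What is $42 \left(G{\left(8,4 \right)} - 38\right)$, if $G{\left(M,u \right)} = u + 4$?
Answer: $-1260$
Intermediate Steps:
$G{\left(M,u \right)} = 4 + u$
$42 \left(G{\left(8,4 \right)} - 38\right) = 42 \left(\left(4 + 4\right) - 38\right) = 42 \left(8 - 38\right) = 42 \left(-30\right) = -1260$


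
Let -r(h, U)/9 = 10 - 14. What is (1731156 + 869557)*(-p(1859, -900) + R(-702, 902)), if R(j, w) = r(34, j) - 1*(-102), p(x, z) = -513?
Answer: 1693064163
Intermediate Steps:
r(h, U) = 36 (r(h, U) = -9*(10 - 14) = -9*(-4) = 36)
R(j, w) = 138 (R(j, w) = 36 - 1*(-102) = 36 + 102 = 138)
(1731156 + 869557)*(-p(1859, -900) + R(-702, 902)) = (1731156 + 869557)*(-1*(-513) + 138) = 2600713*(513 + 138) = 2600713*651 = 1693064163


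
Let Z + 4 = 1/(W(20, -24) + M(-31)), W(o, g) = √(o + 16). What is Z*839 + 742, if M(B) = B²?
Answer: -2526899/967 ≈ -2613.1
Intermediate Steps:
W(o, g) = √(16 + o)
Z = -3867/967 (Z = -4 + 1/(√(16 + 20) + (-31)²) = -4 + 1/(√36 + 961) = -4 + 1/(6 + 961) = -4 + 1/967 = -3867/967 ≈ -3.9990)
Z*839 + 742 = -3867/967*839 + 742 = -3244413/967 + 742 = -2526899/967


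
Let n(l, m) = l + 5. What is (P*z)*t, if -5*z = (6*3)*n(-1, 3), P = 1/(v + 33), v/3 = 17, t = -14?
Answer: 12/5 ≈ 2.4000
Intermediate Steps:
n(l, m) = 5 + l
v = 51 (v = 3*17 = 51)
P = 1/84 (P = 1/(51 + 33) = 1/84 ≈ 0.011905)
z = -72/5 (z = -6*3*(5 - 1)/5 = -18*4/5 = -1/5*72 = -72/5 ≈ -14.400)
(P*z)*t = ((1/84)*(-72/5))*(-14) = -6/35*(-14) = 12/5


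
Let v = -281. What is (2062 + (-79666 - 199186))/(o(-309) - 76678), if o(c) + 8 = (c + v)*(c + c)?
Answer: -138395/143967 ≈ -0.96130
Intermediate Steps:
o(c) = -8 + 2*c*(-281 + c) (o(c) = -8 + (c - 281)*(c + c) = -8 + (-281 + c)*(2*c) = -8 + 2*c*(-281 + c))
(2062 + (-79666 - 199186))/(o(-309) - 76678) = (2062 + (-79666 - 199186))/((-8 - 562*(-309) + 2*(-309)²) - 76678) = (2062 - 278852)/((-8 + 173658 + 2*95481) - 76678) = -276790/((-8 + 173658 + 190962) - 76678) = -276790/(364612 - 76678) = -276790/287934 = -276790*1/287934 = -138395/143967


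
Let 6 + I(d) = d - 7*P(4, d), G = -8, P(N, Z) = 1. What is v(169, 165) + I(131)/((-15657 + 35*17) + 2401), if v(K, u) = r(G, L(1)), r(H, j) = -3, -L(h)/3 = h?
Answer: -38101/12661 ≈ -3.0093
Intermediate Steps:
L(h) = -3*h
I(d) = -13 + d (I(d) = -6 + (d - 7*1) = -6 + (d - 7) = -6 + (-7 + d) = -13 + d)
v(K, u) = -3
v(169, 165) + I(131)/((-15657 + 35*17) + 2401) = -3 + (-13 + 131)/((-15657 + 35*17) + 2401) = -3 + 118/((-15657 + 595) + 2401) = -3 + 118/(-15062 + 2401) = -3 + 118/(-12661) = -3 + 118*(-1/12661) = -3 - 118/12661 = -38101/12661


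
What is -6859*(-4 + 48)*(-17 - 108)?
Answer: 37724500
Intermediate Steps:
-6859*(-4 + 48)*(-17 - 108) = -301796*(-125) = -6859*(-5500) = 37724500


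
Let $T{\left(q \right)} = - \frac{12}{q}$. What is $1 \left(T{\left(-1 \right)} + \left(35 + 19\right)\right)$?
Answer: $66$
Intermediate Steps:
$1 \left(T{\left(-1 \right)} + \left(35 + 19\right)\right) = 1 \left(- \frac{12}{-1} + \left(35 + 19\right)\right) = 1 \left(\left(-12\right) \left(-1\right) + 54\right) = 1 \left(12 + 54\right) = 1 \cdot 66 = 66$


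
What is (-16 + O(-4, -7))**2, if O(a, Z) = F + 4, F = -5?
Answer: 289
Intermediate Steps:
O(a, Z) = -1 (O(a, Z) = -5 + 4 = -1)
(-16 + O(-4, -7))**2 = (-16 - 1)**2 = (-17)**2 = 289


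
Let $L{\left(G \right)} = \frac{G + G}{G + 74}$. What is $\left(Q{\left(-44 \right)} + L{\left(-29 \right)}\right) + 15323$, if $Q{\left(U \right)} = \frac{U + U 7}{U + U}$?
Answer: $\frac{689657}{45} \approx 15326.0$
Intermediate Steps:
$Q{\left(U \right)} = 4$ ($Q{\left(U \right)} = \frac{U + 7 U}{2 U} = 8 U \frac{1}{2 U} = 4$)
$L{\left(G \right)} = \frac{2 G}{74 + G}$
$\left(Q{\left(-44 \right)} + L{\left(-29 \right)}\right) + 15323 = \left(4 + 2 \left(-29\right) \frac{1}{74 - 29}\right) + 15323 = \left(4 + 2 \left(-29\right) \frac{1}{45}\right) + 15323 = \left(4 - \frac{58}{45}\right) + 15323 = \frac{122}{45} + 15323 = \frac{689657}{45}$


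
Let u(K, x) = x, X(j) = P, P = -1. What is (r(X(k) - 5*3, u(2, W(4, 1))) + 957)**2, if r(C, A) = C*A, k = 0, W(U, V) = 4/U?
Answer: 885481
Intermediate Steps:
X(j) = -1
r(C, A) = A*C
(r(X(k) - 5*3, u(2, W(4, 1))) + 957)**2 = ((4/4)*(-1 - 5*3) + 957)**2 = ((4*(1/4))*(-1 - 15) + 957)**2 = (1*(-16) + 957)**2 = (-16 + 957)**2 = 941**2 = 885481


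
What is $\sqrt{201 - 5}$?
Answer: $14$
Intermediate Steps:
$\sqrt{201 - 5} = \sqrt{196} = 14$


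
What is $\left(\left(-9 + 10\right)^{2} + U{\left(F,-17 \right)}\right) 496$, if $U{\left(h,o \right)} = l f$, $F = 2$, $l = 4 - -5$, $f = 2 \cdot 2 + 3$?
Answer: $31744$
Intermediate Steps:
$f = 7$ ($f = 4 + 3 = 7$)
$l = 9$ ($l = 4 + 5 = 9$)
$U{\left(h,o \right)} = 63$ ($U{\left(h,o \right)} = 9 \cdot 7 = 63$)
$\left(\left(-9 + 10\right)^{2} + U{\left(F,-17 \right)}\right) 496 = \left(\left(-9 + 10\right)^{2} + 63\right) 496 = \left(1^{2} + 63\right) 496 = \left(1 + 63\right) 496 = 64 \cdot 496 = 31744$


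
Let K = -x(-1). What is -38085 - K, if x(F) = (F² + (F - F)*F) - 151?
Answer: -38235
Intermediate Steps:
x(F) = -151 + F² (x(F) = (F² + 0*F) - 151 = (F² + 0) - 151 = F² - 151 = -151 + F²)
K = 150 (K = -(-151 + (-1)²) = -(-151 + 1) = -1*(-150) = 150)
-38085 - K = -38085 - 1*150 = -38085 - 150 = -38235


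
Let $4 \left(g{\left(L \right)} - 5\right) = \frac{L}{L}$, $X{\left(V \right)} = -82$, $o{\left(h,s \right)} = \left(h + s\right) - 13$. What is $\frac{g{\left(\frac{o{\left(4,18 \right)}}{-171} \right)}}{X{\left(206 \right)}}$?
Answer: $- \frac{21}{328} \approx -0.064024$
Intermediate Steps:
$o{\left(h,s \right)} = -13 + h + s$
$g{\left(L \right)} = \frac{21}{4}$ ($g{\left(L \right)} = 5 + \frac{L \frac{1}{L}}{4} = 5 + \frac{1}{4} \cdot 1 = 5 + \frac{1}{4} = \frac{21}{4}$)
$\frac{g{\left(\frac{o{\left(4,18 \right)}}{-171} \right)}}{X{\left(206 \right)}} = \frac{21}{4 \left(-82\right)} = \frac{21}{4} \left(- \frac{1}{82}\right) = - \frac{21}{328}$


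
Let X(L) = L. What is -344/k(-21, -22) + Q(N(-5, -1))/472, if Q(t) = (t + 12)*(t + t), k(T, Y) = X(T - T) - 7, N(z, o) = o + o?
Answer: 20261/413 ≈ 49.058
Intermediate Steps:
N(z, o) = 2*o
k(T, Y) = -7 (k(T, Y) = (T - T) - 7 = 0 - 7 = -7)
Q(t) = 2*t*(12 + t) (Q(t) = (12 + t)*(2*t) = 2*t*(12 + t))
-344/k(-21, -22) + Q(N(-5, -1))/472 = -344/(-7) + (2*(2*(-1))*(12 + 2*(-1)))/472 = -344*(-⅐) + (2*(-2)*(12 - 2))*(1/472) = 344/7 + (2*(-2)*10)*(1/472) = 344/7 - 40*1/472 = 344/7 - 5/59 = 20261/413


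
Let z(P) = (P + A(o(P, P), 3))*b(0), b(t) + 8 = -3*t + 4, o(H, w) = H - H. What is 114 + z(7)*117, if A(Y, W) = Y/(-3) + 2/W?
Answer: -3474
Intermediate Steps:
o(H, w) = 0
b(t) = -4 - 3*t (b(t) = -8 + (-3*t + 4) = -8 + (4 - 3*t) = -4 - 3*t)
A(Y, W) = 2/W - Y/3 (A(Y, W) = Y*(-⅓) + 2/W = -Y/3 + 2/W = 2/W - Y/3)
z(P) = -8/3 - 4*P (z(P) = (P + (2/3 - ⅓*0))*(-4 - 3*0) = (P + (2*(⅓) + 0))*(-4 + 0) = (P + (⅔ + 0))*(-4) = (P + ⅔)*(-4) = (⅔ + P)*(-4) = -8/3 - 4*P)
114 + z(7)*117 = 114 + (-8/3 - 4*7)*117 = 114 + (-8/3 - 28)*117 = 114 - 92/3*117 = 114 - 3588 = -3474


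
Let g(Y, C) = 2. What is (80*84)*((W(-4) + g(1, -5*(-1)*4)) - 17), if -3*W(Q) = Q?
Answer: -91840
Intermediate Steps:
W(Q) = -Q/3
(80*84)*((W(-4) + g(1, -5*(-1)*4)) - 17) = (80*84)*((-1/3*(-4) + 2) - 17) = 6720*((4/3 + 2) - 17) = 6720*(10/3 - 17) = 6720*(-41/3) = -91840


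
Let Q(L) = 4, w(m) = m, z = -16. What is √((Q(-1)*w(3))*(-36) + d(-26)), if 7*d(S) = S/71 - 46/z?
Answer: I*√1705909758/1988 ≈ 20.776*I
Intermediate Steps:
d(S) = 23/56 + S/497 (d(S) = (S/71 - 46/(-16))/7 = (S*(1/71) - 46*(-1/16))/7 = (S/71 + 23/8)/7 = (23/8 + S/71)/7 = 23/56 + S/497)
√((Q(-1)*w(3))*(-36) + d(-26)) = √((4*3)*(-36) + (23/56 + (1/497)*(-26))) = √(12*(-36) + (23/56 - 26/497)) = √(-432 + 1425/3976) = √(-1716207/3976) = I*√1705909758/1988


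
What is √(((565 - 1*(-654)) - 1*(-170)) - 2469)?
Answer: 6*I*√30 ≈ 32.863*I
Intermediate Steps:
√(((565 - 1*(-654)) - 1*(-170)) - 2469) = √(((565 + 654) + 170) - 2469) = √((1219 + 170) - 2469) = √(1389 - 2469) = √(-1080) = 6*I*√30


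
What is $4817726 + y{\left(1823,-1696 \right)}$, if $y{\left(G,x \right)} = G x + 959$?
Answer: $1726877$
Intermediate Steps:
$y{\left(G,x \right)} = 959 + G x$
$4817726 + y{\left(1823,-1696 \right)} = 4817726 + \left(959 + 1823 \left(-1696\right)\right) = 4817726 + \left(959 - 3091808\right) = 4817726 - 3090849 = 1726877$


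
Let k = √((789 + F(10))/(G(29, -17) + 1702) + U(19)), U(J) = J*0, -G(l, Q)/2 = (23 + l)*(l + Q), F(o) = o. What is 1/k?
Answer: √362746/799 ≈ 0.75380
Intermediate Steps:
G(l, Q) = -2*(23 + l)*(Q + l) (G(l, Q) = -2*(23 + l)*(l + Q) = -2*(23 + l)*(Q + l))
U(J) = 0
k = √362746/454 (k = √((789 + 10)/((-46*(-17) - 46*29 - 2*29² - 2*(-17)*29) + 1702) + 0) = √(799/((782 - 1334 - 2*841 + 986) + 1702) + 0) = √(799/((782 - 1334 - 1682 + 986) + 1702) + 0) = √(799/(-1248 + 1702) + 0) = √(799/454 + 0) = √(799/454) = √362746/454 ≈ 1.3266)
1/k = 1/(√362746/454) = √362746/799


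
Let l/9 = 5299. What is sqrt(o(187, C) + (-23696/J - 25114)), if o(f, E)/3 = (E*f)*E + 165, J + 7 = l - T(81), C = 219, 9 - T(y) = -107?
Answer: sqrt(237598306887945)/2973 ≈ 5184.7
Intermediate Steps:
l = 47691 (l = 9*5299 = 47691)
T(y) = 116 (T(y) = 9 - 1*(-107) = 9 + 107 = 116)
J = 47568 (J = -7 + (47691 - 1*116) = -7 + (47691 - 116) = -7 + 47575 = 47568)
o(f, E) = 495 + 3*f*E**2 (o(f, E) = 3*((E*f)*E + 165) = 3*(f*E**2 + 165) = 3*(165 + f*E**2) = 495 + 3*f*E**2)
sqrt(o(187, C) + (-23696/J - 25114)) = sqrt((495 + 3*187*219**2) + (-23696/47568 - 25114)) = sqrt((495 + 3*187*47961) + (-23696*1/47568 - 25114)) = sqrt((495 + 26906121) + (-1481/2973 - 25114)) = sqrt(26906616 - 74665403/2973) = sqrt(79918703965/2973) = sqrt(237598306887945)/2973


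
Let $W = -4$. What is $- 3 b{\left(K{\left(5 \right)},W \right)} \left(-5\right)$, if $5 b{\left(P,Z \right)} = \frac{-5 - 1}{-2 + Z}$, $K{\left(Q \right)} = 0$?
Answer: $3$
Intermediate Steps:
$b{\left(P,Z \right)} = - \frac{6}{5 \left(-2 + Z\right)}$ ($b{\left(P,Z \right)} = \frac{\left(-5 - 1\right) \frac{1}{-2 + Z}}{5} = \frac{\left(-6\right) \frac{1}{-2 + Z}}{5} = - \frac{6}{5 \left(-2 + Z\right)}$)
$- 3 b{\left(K{\left(5 \right)},W \right)} \left(-5\right) = - 3 \left(- \frac{6}{-10 + 5 \left(-4\right)}\right) \left(-5\right) = - 3 \left(- \frac{6}{-10 - 20}\right) \left(-5\right) = - 3 \left(- \frac{6}{-30}\right) \left(-5\right) = - 3 \left(\left(-6\right) \left(- \frac{1}{30}\right)\right) \left(-5\right) = \left(-3\right) \frac{1}{5} \left(-5\right) = \left(- \frac{3}{5}\right) \left(-5\right) = 3$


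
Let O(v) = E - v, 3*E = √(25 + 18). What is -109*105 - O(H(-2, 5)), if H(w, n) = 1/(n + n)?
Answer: -114449/10 - √43/3 ≈ -11447.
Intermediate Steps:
H(w, n) = 1/(2*n)
E = √43/3 (E = √(25 + 18)/3 = √43/3 ≈ 2.1858)
O(v) = -v + √43/3 (O(v) = √43/3 - v = -v + √43/3)
-109*105 - O(H(-2, 5)) = -109*105 - (-1/(2*5) + √43/3) = -11445 - (-1/(2*5) + √43/3) = -11445 - (-1*⅒ + √43/3) = -11445 - (-⅒ + √43/3) = -11445 + (⅒ - √43/3) = -114449/10 - √43/3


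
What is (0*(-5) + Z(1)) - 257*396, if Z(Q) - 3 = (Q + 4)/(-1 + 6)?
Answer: -101768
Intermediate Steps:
Z(Q) = 19/5 + Q/5 (Z(Q) = 3 + (Q + 4)/(-1 + 6) = 3 + (4 + Q)/5 = 3 + (4 + Q)*(⅕) = 3 + (⅘ + Q/5) = 19/5 + Q/5)
(0*(-5) + Z(1)) - 257*396 = (0*(-5) + (19/5 + (⅕)*1)) - 257*396 = (0 + (19/5 + ⅕)) - 101772 = (0 + 4) - 101772 = 4 - 101772 = -101768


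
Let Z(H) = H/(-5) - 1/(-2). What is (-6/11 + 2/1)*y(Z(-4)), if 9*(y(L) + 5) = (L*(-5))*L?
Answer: -4276/495 ≈ -8.6384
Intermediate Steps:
Z(H) = 1/2 - H/5 (Z(H) = H*(-1/5) - 1*(-1/2) = -H/5 + 1/2 = 1/2 - H/5)
y(L) = -5 - 5*L**2/9 (y(L) = -5 + ((L*(-5))*L)/9 = -5 + ((-5*L)*L)/9 = -5 + (-5*L**2)/9 = -5 - 5*L**2/9)
(-6/11 + 2/1)*y(Z(-4)) = (-6/11 + 2/1)*(-5 - 5*(1/2 - 1/5*(-4))**2/9) = (-6*1/11 + 2*1)*(-5 - 5*(1/2 + 4/5)**2/9) = (-6/11 + 2)*(-5 - 5*(13/10)**2/9) = 16*(-5 - 5/9*169/100)/11 = 16*(-5 - 169/180)/11 = (16/11)*(-1069/180) = -4276/495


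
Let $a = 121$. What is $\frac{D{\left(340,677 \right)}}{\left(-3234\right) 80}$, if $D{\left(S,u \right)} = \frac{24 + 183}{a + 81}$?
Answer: $- \frac{69}{17420480} \approx -3.9609 \cdot 10^{-6}$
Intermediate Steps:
$D{\left(S,u \right)} = \frac{207}{202}$ ($D{\left(S,u \right)} = \frac{24 + 183}{121 + 81} = \frac{207}{202}$)
$\frac{D{\left(340,677 \right)}}{\left(-3234\right) 80} = \frac{207}{202 \left(\left(-3234\right) 80\right)} = \frac{207}{202 \left(-258720\right)} = \frac{207}{202} \left(- \frac{1}{258720}\right) = - \frac{69}{17420480}$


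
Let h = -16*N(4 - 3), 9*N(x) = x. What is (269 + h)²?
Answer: 5784025/81 ≈ 71408.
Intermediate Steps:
N(x) = x/9
h = -16/9 (h = -16*(4 - 3)/9 = -16/9 ≈ -1.7778)
(269 + h)² = (269 - 16/9)² = (2405/9)² = 5784025/81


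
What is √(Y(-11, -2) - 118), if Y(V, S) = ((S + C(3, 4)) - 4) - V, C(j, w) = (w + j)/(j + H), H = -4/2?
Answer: I*√106 ≈ 10.296*I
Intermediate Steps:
H = -2 (H = -4*½ = -2)
C(j, w) = (j + w)/(-2 + j) (C(j, w) = (w + j)/(j - 2) = (j + w)/(-2 + j))
Y(V, S) = 3 + S - V (Y(V, S) = ((S + (3 + 4)/(-2 + 3)) - 4) - V = ((S + 7/1) - 4) - V = ((S + 1*7) - 4) - V = ((S + 7) - 4) - V = ((7 + S) - 4) - V = (3 + S) - V = 3 + S - V)
√(Y(-11, -2) - 118) = √((3 - 2 - 1*(-11)) - 118) = √((3 - 2 + 11) - 118) = √(12 - 118) = √(-106) = I*√106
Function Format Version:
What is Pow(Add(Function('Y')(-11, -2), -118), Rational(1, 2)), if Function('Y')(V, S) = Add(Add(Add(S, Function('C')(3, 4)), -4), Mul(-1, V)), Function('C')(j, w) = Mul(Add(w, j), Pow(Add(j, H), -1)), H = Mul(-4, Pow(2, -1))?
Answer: Mul(I, Pow(106, Rational(1, 2))) ≈ Mul(10.296, I)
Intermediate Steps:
H = -2 (H = Mul(-4, Rational(1, 2)) = -2)
Function('C')(j, w) = Mul(Pow(Add(-2, j), -1), Add(j, w)) (Function('C')(j, w) = Mul(Add(w, j), Pow(Add(j, -2), -1)) = Mul(Add(j, w), Pow(Add(-2, j), -1)) = Mul(Pow(Add(-2, j), -1), Add(j, w)))
Function('Y')(V, S) = Add(3, S, Mul(-1, V)) (Function('Y')(V, S) = Add(Add(Add(S, Mul(Pow(Add(-2, 3), -1), Add(3, 4))), -4), Mul(-1, V)) = Add(Add(Add(S, Mul(Pow(1, -1), 7)), -4), Mul(-1, V)) = Add(Add(Add(S, Mul(1, 7)), -4), Mul(-1, V)) = Add(Add(Add(S, 7), -4), Mul(-1, V)) = Add(Add(Add(7, S), -4), Mul(-1, V)) = Add(Add(3, S), Mul(-1, V)) = Add(3, S, Mul(-1, V)))
Pow(Add(Function('Y')(-11, -2), -118), Rational(1, 2)) = Pow(Add(Add(3, -2, Mul(-1, -11)), -118), Rational(1, 2)) = Pow(Add(Add(3, -2, 11), -118), Rational(1, 2)) = Pow(Add(12, -118), Rational(1, 2)) = Pow(-106, Rational(1, 2)) = Mul(I, Pow(106, Rational(1, 2)))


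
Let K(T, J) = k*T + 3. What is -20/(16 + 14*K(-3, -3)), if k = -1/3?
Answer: -5/18 ≈ -0.27778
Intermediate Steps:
k = -⅓ (k = -1*⅓ = -⅓ ≈ -0.33333)
K(T, J) = 3 - T/3 (K(T, J) = -T/3 + 3 = 3 - T/3)
-20/(16 + 14*K(-3, -3)) = -20/(16 + 14*(3 - ⅓*(-3))) = -20/(16 + 14*(3 + 1)) = -20/(16 + 14*4) = -20/(16 + 56) = -20/72 = -20*1/72 = -5/18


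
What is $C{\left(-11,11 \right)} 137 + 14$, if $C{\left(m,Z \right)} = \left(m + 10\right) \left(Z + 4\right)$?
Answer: $-2041$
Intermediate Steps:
$C{\left(m,Z \right)} = \left(4 + Z\right) \left(10 + m\right)$ ($C{\left(m,Z \right)} = \left(10 + m\right) \left(4 + Z\right) = \left(4 + Z\right) \left(10 + m\right)$)
$C{\left(-11,11 \right)} 137 + 14 = \left(40 + 4 \left(-11\right) + 10 \cdot 11 + 11 \left(-11\right)\right) 137 + 14 = \left(40 - 44 + 110 - 121\right) 137 + 14 = \left(-15\right) 137 + 14 = -2055 + 14 = -2041$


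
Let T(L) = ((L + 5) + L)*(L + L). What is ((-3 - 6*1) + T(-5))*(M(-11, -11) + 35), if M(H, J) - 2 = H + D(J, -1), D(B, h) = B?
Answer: 615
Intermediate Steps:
T(L) = 2*L*(5 + 2*L) (T(L) = ((5 + L) + L)*(2*L) = (5 + 2*L)*(2*L) = 2*L*(5 + 2*L))
M(H, J) = 2 + H + J (M(H, J) = 2 + (H + J) = 2 + H + J)
((-3 - 6*1) + T(-5))*(M(-11, -11) + 35) = ((-3 - 6*1) + 2*(-5)*(5 + 2*(-5)))*((2 - 11 - 11) + 35) = ((-3 - 6) + 2*(-5)*(5 - 10))*(-20 + 35) = (-9 + 2*(-5)*(-5))*15 = (-9 + 50)*15 = 41*15 = 615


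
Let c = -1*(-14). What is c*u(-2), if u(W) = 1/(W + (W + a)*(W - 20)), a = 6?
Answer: -7/45 ≈ -0.15556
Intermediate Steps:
c = 14
u(W) = 1/(W + (-20 + W)*(6 + W)) (u(W) = 1/(W + (W + 6)*(W - 20)) = 1/(W + (6 + W)*(-20 + W)) = 1/(W + (-20 + W)*(6 + W)))
c*u(-2) = 14/(-120 + (-2)**2 - 13*(-2)) = 14/(-120 + 4 + 26) = 14/(-90) = 14*(-1/90) = -7/45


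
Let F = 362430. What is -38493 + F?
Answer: 323937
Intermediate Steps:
-38493 + F = -38493 + 362430 = 323937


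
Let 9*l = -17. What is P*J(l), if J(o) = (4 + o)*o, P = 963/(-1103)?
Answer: 34561/9927 ≈ 3.4815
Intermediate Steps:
l = -17/9 (l = (⅑)*(-17) = -17/9 ≈ -1.8889)
P = -963/1103 (P = 963*(-1/1103) = -963/1103 ≈ -0.87307)
J(o) = o*(4 + o)
P*J(l) = -(-1819)*(4 - 17/9)/1103 = -(-1819)*19/(1103*9) = -963/1103*(-323/81) = 34561/9927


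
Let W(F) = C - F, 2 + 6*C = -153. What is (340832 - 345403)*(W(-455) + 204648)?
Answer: -5624446373/6 ≈ -9.3741e+8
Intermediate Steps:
C = -155/6 (C = -1/3 + (1/6)*(-153) = -1/3 - 51/2 = -155/6 ≈ -25.833)
W(F) = -155/6 - F
(340832 - 345403)*(W(-455) + 204648) = (340832 - 345403)*((-155/6 - 1*(-455)) + 204648) = -4571*((-155/6 + 455) + 204648) = -4571*(2575/6 + 204648) = -4571*1230463/6 = -5624446373/6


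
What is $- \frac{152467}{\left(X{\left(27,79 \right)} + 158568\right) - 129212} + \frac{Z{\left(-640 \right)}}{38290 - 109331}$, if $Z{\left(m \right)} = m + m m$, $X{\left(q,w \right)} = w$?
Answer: $- \frac{3267020821}{298727405} \approx -10.936$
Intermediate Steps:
$Z{\left(m \right)} = m + m^{2}$
$- \frac{152467}{\left(X{\left(27,79 \right)} + 158568\right) - 129212} + \frac{Z{\left(-640 \right)}}{38290 - 109331} = - \frac{152467}{\left(79 + 158568\right) - 129212} + \frac{\left(-640\right) \left(1 - 640\right)}{38290 - 109331} = - \frac{152467}{158647 - 129212} + \frac{\left(-640\right) \left(-639\right)}{-71041} = - \frac{152467}{29435} + 408960 \left(- \frac{1}{71041}\right) = \left(-152467\right) \frac{1}{29435} - \frac{408960}{71041} = - \frac{21781}{4205} - \frac{408960}{71041} = - \frac{3267020821}{298727405}$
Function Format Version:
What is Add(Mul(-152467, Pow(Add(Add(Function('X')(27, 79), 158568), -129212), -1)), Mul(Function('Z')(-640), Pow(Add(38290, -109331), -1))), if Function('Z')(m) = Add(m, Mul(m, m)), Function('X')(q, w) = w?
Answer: Rational(-3267020821, 298727405) ≈ -10.936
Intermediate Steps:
Function('Z')(m) = Add(m, Pow(m, 2))
Add(Mul(-152467, Pow(Add(Add(Function('X')(27, 79), 158568), -129212), -1)), Mul(Function('Z')(-640), Pow(Add(38290, -109331), -1))) = Add(Mul(-152467, Pow(Add(Add(79, 158568), -129212), -1)), Mul(Mul(-640, Add(1, -640)), Pow(Add(38290, -109331), -1))) = Add(Mul(-152467, Pow(Add(158647, -129212), -1)), Mul(Mul(-640, -639), Pow(-71041, -1))) = Add(Mul(-152467, Pow(29435, -1)), Mul(408960, Rational(-1, 71041))) = Add(Mul(-152467, Rational(1, 29435)), Rational(-408960, 71041)) = Add(Rational(-21781, 4205), Rational(-408960, 71041)) = Rational(-3267020821, 298727405)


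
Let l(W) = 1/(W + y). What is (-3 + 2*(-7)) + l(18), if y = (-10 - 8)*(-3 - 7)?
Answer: -3365/198 ≈ -16.995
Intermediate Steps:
y = 180 (y = -18*(-10) = 180)
l(W) = 1/(180 + W) (l(W) = 1/(W + 180) = 1/(180 + W))
(-3 + 2*(-7)) + l(18) = (-3 + 2*(-7)) + 1/(180 + 18) = (-3 - 14) + 1/198 = -17 + 1/198 = -3365/198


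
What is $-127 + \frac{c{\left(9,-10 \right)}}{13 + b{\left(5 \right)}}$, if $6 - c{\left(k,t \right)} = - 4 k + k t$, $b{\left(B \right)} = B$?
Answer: $- \frac{359}{3} \approx -119.67$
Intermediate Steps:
$c{\left(k,t \right)} = 6 + 4 k - k t$ ($c{\left(k,t \right)} = 6 - \left(- 4 k + k t\right) = 6 + 4 k - k t$)
$-127 + \frac{c{\left(9,-10 \right)}}{13 + b{\left(5 \right)}} = -127 + \frac{6 + 4 \cdot 9 - 9 \left(-10\right)}{13 + 5} = -127 + \frac{6 + 36 + 90}{18} = -127 + \frac{1}{18} \cdot 132 = -127 + \frac{22}{3} = - \frac{359}{3}$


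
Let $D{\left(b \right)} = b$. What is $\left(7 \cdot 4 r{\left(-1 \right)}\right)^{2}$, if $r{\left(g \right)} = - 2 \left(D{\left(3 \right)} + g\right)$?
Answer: $12544$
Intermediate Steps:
$r{\left(g \right)} = -6 - 2 g$ ($r{\left(g \right)} = - 2 \left(3 + g\right) = -6 - 2 g$)
$\left(7 \cdot 4 r{\left(-1 \right)}\right)^{2} = \left(7 \cdot 4 \left(-6 - -2\right)\right)^{2} = \left(28 \left(-6 + 2\right)\right)^{2} = \left(28 \left(-4\right)\right)^{2} = \left(-112\right)^{2} = 12544$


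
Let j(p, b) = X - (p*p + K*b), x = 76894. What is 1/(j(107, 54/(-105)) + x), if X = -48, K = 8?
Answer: 35/2289039 ≈ 1.5290e-5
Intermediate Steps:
j(p, b) = -48 - p² - 8*b (j(p, b) = -48 - (p*p + 8*b) = -48 - (p² + 8*b) = -48 + (-p² - 8*b) = -48 - p² - 8*b)
1/(j(107, 54/(-105)) + x) = 1/((-48 - 1*107² - 432/(-105)) + 76894) = 1/((-48 - 1*11449 - 432*(-1)/105) + 76894) = 1/((-48 - 11449 - 8*(-18/35)) + 76894) = 1/((-48 - 11449 + 144/35) + 76894) = 1/(-402251/35 + 76894) = 1/(2289039/35) = 35/2289039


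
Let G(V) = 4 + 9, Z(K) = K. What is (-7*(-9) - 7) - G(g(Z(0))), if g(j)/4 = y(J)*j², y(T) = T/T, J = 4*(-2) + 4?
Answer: 43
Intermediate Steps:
J = -4 (J = -8 + 4 = -4)
y(T) = 1
g(j) = 4*j² (g(j) = 4*(1*j²) = 4*j²)
G(V) = 13
(-7*(-9) - 7) - G(g(Z(0))) = (-7*(-9) - 7) - 1*13 = (63 - 7) - 13 = 56 - 13 = 43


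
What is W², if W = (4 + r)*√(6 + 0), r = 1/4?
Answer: 867/8 ≈ 108.38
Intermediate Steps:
r = ¼ ≈ 0.25000
W = 17*√6/4 (W = (4 + ¼)*√(6 + 0) = 17*√6/4 ≈ 10.410)
W² = (17*√6/4)² = 867/8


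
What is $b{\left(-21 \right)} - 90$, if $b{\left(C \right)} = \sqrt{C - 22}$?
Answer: $-90 + i \sqrt{43} \approx -90.0 + 6.5574 i$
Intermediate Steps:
$b{\left(C \right)} = \sqrt{-22 + C}$
$b{\left(-21 \right)} - 90 = \sqrt{-22 - 21} - 90 = \sqrt{-43} - 90 = i \sqrt{43} - 90 = -90 + i \sqrt{43}$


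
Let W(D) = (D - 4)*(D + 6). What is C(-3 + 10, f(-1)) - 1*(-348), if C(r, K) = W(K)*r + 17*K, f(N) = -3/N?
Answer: 336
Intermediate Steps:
W(D) = (-4 + D)*(6 + D)
C(r, K) = 17*K + r*(-24 + K**2 + 2*K) (C(r, K) = (-24 + K**2 + 2*K)*r + 17*K = r*(-24 + K**2 + 2*K) + 17*K = 17*K + r*(-24 + K**2 + 2*K))
C(-3 + 10, f(-1)) - 1*(-348) = (17*(-3/(-1)) + (-3 + 10)*(-24 + (-3/(-1))**2 + 2*(-3/(-1)))) - 1*(-348) = (17*(-3*(-1)) + 7*(-24 + (-3*(-1))**2 + 2*(-3*(-1)))) + 348 = (17*3 + 7*(-24 + 3**2 + 2*3)) + 348 = (51 + 7*(-24 + 9 + 6)) + 348 = (51 + 7*(-9)) + 348 = (51 - 63) + 348 = -12 + 348 = 336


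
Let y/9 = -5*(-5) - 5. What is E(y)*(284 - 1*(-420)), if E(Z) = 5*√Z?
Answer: 21120*√5 ≈ 47226.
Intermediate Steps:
y = 180 (y = 9*(-5*(-5) - 5) = 9*(25 - 5) = 9*20 = 180)
E(y)*(284 - 1*(-420)) = (5*√180)*(284 - 1*(-420)) = (5*(6*√5))*(284 + 420) = (30*√5)*704 = 21120*√5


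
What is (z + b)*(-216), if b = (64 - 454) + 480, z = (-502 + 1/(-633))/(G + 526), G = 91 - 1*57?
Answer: -284268897/14770 ≈ -19246.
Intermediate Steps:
G = 34 (G = 91 - 57 = 34)
z = -317767/354480 (z = (-502 + 1/(-633))/(34 + 526) = (-502 - 1/633)/560 = -317767/633*1/560 = -317767/354480 ≈ -0.89643)
b = 90 (b = -390 + 480 = 90)
(z + b)*(-216) = (-317767/354480 + 90)*(-216) = (31585433/354480)*(-216) = -284268897/14770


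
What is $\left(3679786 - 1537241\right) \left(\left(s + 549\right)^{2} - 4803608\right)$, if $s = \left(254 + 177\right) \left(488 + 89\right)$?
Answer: $133081568958643960$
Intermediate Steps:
$s = 248687$ ($s = 431 \cdot 577 = 248687$)
$\left(3679786 - 1537241\right) \left(\left(s + 549\right)^{2} - 4803608\right) = \left(3679786 - 1537241\right) \left(\left(248687 + 549\right)^{2} - 4803608\right) = 2142545 \left(249236^{2} - 4803608\right) = 2142545 \left(62118583696 - 4803608\right) = 2142545 \cdot 62113780088 = 133081568958643960$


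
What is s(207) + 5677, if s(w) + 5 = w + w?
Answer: 6086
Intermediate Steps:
s(w) = -5 + 2*w (s(w) = -5 + (w + w) = -5 + 2*w)
s(207) + 5677 = (-5 + 2*207) + 5677 = (-5 + 414) + 5677 = 409 + 5677 = 6086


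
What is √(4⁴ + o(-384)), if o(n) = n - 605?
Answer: I*√733 ≈ 27.074*I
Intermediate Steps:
o(n) = -605 + n
√(4⁴ + o(-384)) = √(4⁴ + (-605 - 384)) = √(256 - 989) = √(-733) = I*√733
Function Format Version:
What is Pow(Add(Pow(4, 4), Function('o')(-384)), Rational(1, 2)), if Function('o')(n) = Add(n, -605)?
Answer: Mul(I, Pow(733, Rational(1, 2))) ≈ Mul(27.074, I)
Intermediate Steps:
Function('o')(n) = Add(-605, n)
Pow(Add(Pow(4, 4), Function('o')(-384)), Rational(1, 2)) = Pow(Add(Pow(4, 4), Add(-605, -384)), Rational(1, 2)) = Pow(Add(256, -989), Rational(1, 2)) = Pow(-733, Rational(1, 2)) = Mul(I, Pow(733, Rational(1, 2)))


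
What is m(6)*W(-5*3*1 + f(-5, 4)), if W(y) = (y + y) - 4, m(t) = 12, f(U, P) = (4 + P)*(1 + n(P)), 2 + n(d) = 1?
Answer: -408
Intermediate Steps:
n(d) = -1 (n(d) = -2 + 1 = -1)
f(U, P) = 0 (f(U, P) = (4 + P)*(1 - 1) = (4 + P)*0 = 0)
W(y) = -4 + 2*y (W(y) = 2*y - 4 = -4 + 2*y)
m(6)*W(-5*3*1 + f(-5, 4)) = 12*(-4 + 2*(-5*3*1 + 0)) = 12*(-4 + 2*(-15*1 + 0)) = 12*(-4 + 2*(-15 + 0)) = 12*(-4 + 2*(-15)) = 12*(-4 - 30) = 12*(-34) = -408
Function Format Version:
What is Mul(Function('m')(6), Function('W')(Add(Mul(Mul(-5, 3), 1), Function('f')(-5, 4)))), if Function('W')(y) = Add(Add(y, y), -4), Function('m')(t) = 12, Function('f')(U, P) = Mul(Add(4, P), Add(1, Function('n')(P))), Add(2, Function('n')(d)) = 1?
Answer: -408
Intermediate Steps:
Function('n')(d) = -1 (Function('n')(d) = Add(-2, 1) = -1)
Function('f')(U, P) = 0 (Function('f')(U, P) = Mul(Add(4, P), Add(1, -1)) = Mul(Add(4, P), 0) = 0)
Function('W')(y) = Add(-4, Mul(2, y)) (Function('W')(y) = Add(Mul(2, y), -4) = Add(-4, Mul(2, y)))
Mul(Function('m')(6), Function('W')(Add(Mul(Mul(-5, 3), 1), Function('f')(-5, 4)))) = Mul(12, Add(-4, Mul(2, Add(Mul(Mul(-5, 3), 1), 0)))) = Mul(12, Add(-4, Mul(2, Add(Mul(-15, 1), 0)))) = Mul(12, Add(-4, Mul(2, Add(-15, 0)))) = Mul(12, Add(-4, Mul(2, -15))) = Mul(12, Add(-4, -30)) = Mul(12, -34) = -408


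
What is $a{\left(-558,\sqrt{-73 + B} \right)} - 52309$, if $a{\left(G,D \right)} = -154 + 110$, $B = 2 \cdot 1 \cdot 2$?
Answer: $-52353$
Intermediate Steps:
$B = 4$ ($B = 2 \cdot 2 = 4$)
$a{\left(G,D \right)} = -44$
$a{\left(-558,\sqrt{-73 + B} \right)} - 52309 = -44 - 52309 = -52353$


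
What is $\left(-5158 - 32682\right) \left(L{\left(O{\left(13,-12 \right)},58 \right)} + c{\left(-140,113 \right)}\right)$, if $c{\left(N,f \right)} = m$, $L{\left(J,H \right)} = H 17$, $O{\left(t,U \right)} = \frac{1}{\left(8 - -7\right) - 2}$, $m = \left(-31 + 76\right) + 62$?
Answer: $-41359120$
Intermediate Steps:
$m = 107$ ($m = 45 + 62 = 107$)
$O{\left(t,U \right)} = \frac{1}{13}$ ($O{\left(t,U \right)} = \frac{1}{\left(8 + 7\right) - 2} = \frac{1}{15 - 2} = \frac{1}{13}$)
$L{\left(J,H \right)} = 17 H$
$c{\left(N,f \right)} = 107$
$\left(-5158 - 32682\right) \left(L{\left(O{\left(13,-12 \right)},58 \right)} + c{\left(-140,113 \right)}\right) = \left(-5158 - 32682\right) \left(17 \cdot 58 + 107\right) = - 37840 \left(986 + 107\right) = \left(-37840\right) 1093 = -41359120$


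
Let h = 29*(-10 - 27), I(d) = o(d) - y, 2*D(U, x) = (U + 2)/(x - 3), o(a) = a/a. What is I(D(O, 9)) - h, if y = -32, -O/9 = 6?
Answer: 1106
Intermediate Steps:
O = -54 (O = -9*6 = -54)
o(a) = 1
D(U, x) = (2 + U)/(2*(-3 + x)) (D(U, x) = ((U + 2)/(x - 3))/2 = ((2 + U)/(-3 + x))/2 = (2 + U)/(2*(-3 + x)))
I(d) = 33 (I(d) = 1 - 1*(-32) = 1 + 32 = 33)
h = -1073 (h = 29*(-37) = -1073)
I(D(O, 9)) - h = 33 - 1*(-1073) = 33 + 1073 = 1106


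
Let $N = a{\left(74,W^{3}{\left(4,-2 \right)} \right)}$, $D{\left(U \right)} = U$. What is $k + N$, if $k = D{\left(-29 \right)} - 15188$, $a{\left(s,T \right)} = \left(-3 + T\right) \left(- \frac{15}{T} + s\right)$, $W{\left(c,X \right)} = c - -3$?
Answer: $\frac{3405349}{343} \approx 9928.1$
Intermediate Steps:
$W{\left(c,X \right)} = 3 + c$ ($W{\left(c,X \right)} = c + 3 = 3 + c$)
$a{\left(s,T \right)} = \left(-3 + T\right) \left(s - \frac{15}{T}\right)$
$N = \frac{8624780}{343}$ ($N = -15 - 222 + \frac{45}{\left(3 + 4\right)^{3}} + \left(3 + 4\right)^{3} \cdot 74 = -15 - 222 + \frac{45}{7^{3}} + 7^{3} \cdot 74 = -15 - 222 + \frac{45}{343} + 343 \cdot 74 = -15 - 222 + 45 \cdot \frac{1}{343} + 25382 = -15 - 222 + \frac{45}{343} + 25382 = \frac{8624780}{343} \approx 25145.0$)
$k = -15217$ ($k = -29 - 15188 = -15217$)
$k + N = -15217 + \frac{8624780}{343} = \frac{3405349}{343}$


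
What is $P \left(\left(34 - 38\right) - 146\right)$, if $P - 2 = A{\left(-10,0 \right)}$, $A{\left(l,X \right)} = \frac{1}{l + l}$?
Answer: $- \frac{585}{2} \approx -292.5$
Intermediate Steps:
$A{\left(l,X \right)} = \frac{1}{2 l}$
$P = \frac{39}{20}$ ($P = 2 + \frac{1}{2 \left(-10\right)} = 2 + \frac{1}{2} \left(- \frac{1}{10}\right) = 2 - \frac{1}{20} = \frac{39}{20} \approx 1.95$)
$P \left(\left(34 - 38\right) - 146\right) = \frac{39 \left(\left(34 - 38\right) - 146\right)}{20} = \frac{39 \left(-4 - 146\right)}{20} = \frac{39}{20} \left(-150\right) = - \frac{585}{2}$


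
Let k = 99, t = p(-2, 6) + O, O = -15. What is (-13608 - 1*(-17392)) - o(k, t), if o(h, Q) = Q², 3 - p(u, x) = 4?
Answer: 3528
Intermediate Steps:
p(u, x) = -1 (p(u, x) = 3 - 1*4 = 3 - 4 = -1)
t = -16 (t = -1 - 15 = -16)
(-13608 - 1*(-17392)) - o(k, t) = (-13608 - 1*(-17392)) - 1*(-16)² = (-13608 + 17392) - 1*256 = 3784 - 256 = 3528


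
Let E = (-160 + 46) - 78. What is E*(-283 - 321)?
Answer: 115968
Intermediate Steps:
E = -192 (E = -114 - 78 = -192)
E*(-283 - 321) = -192*(-283 - 321) = -192*(-604) = 115968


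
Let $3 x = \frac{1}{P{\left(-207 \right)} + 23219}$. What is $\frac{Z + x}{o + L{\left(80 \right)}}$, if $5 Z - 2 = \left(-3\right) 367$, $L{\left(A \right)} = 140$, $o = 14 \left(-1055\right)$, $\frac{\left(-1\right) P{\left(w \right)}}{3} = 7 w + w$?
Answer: $\frac{2445593}{162779925} \approx 0.015024$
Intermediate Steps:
$P{\left(w \right)} = - 24 w$ ($P{\left(w \right)} = - 3 \left(7 w + w\right) = - 3 \cdot 8 w = - 24 w$)
$o = -14770$
$Z = - \frac{1099}{5}$ ($Z = \frac{2}{5} + \frac{\left(-3\right) 367}{5} = \frac{2}{5} + \frac{1}{5} \left(-1101\right) = \frac{2}{5} - \frac{1101}{5} = - \frac{1099}{5} \approx -219.8$)
$x = \frac{1}{84561}$ ($x = \frac{1}{3 \left(\left(-24\right) \left(-207\right) + 23219\right)} = \frac{1}{3 \left(4968 + 23219\right)} = \frac{1}{3 \cdot 28187} = \frac{1}{3} \cdot \frac{1}{28187} = \frac{1}{84561} \approx 1.1826 \cdot 10^{-5}$)
$\frac{Z + x}{o + L{\left(80 \right)}} = \frac{- \frac{1099}{5} + \frac{1}{84561}}{-14770 + 140} = - \frac{92932534}{422805 \left(-14630\right)} = \left(- \frac{92932534}{422805}\right) \left(- \frac{1}{14630}\right) = \frac{2445593}{162779925}$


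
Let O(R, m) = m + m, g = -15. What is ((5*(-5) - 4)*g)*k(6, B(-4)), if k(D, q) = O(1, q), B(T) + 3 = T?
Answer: -6090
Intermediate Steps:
O(R, m) = 2*m
B(T) = -3 + T
k(D, q) = 2*q
((5*(-5) - 4)*g)*k(6, B(-4)) = ((5*(-5) - 4)*(-15))*(2*(-3 - 4)) = ((-25 - 4)*(-15))*(2*(-7)) = -29*(-15)*(-14) = 435*(-14) = -6090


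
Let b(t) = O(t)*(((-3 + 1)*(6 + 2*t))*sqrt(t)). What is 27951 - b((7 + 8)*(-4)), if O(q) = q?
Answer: 27951 + 27360*I*sqrt(15) ≈ 27951.0 + 1.0596e+5*I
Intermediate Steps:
b(t) = t**(3/2)*(-12 - 4*t) (b(t) = t*(((-3 + 1)*(6 + 2*t))*sqrt(t)) = t*((-2*(6 + 2*t))*sqrt(t)) = t*((-12 - 4*t)*sqrt(t)) = t*(sqrt(t)*(-12 - 4*t)) = t**(3/2)*(-12 - 4*t))
27951 - b((7 + 8)*(-4)) = 27951 - 4*((7 + 8)*(-4))**(3/2)*(-3 - (7 + 8)*(-4)) = 27951 - 4*(15*(-4))**(3/2)*(-3 - 15*(-4)) = 27951 - 4*(-60)**(3/2)*(-3 - 1*(-60)) = 27951 - 4*(-120*I*sqrt(15))*(-3 + 60) = 27951 - 4*(-120*I*sqrt(15))*57 = 27951 - (-27360)*I*sqrt(15) = 27951 + 27360*I*sqrt(15)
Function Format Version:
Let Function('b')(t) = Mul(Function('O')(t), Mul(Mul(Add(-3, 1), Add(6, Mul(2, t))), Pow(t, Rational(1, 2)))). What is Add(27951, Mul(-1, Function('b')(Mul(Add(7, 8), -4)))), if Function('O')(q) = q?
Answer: Add(27951, Mul(27360, I, Pow(15, Rational(1, 2)))) ≈ Add(27951., Mul(1.0596e+5, I))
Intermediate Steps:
Function('b')(t) = Mul(Pow(t, Rational(3, 2)), Add(-12, Mul(-4, t))) (Function('b')(t) = Mul(t, Mul(Mul(Add(-3, 1), Add(6, Mul(2, t))), Pow(t, Rational(1, 2)))) = Mul(t, Mul(Mul(-2, Add(6, Mul(2, t))), Pow(t, Rational(1, 2)))) = Mul(t, Mul(Add(-12, Mul(-4, t)), Pow(t, Rational(1, 2)))) = Mul(t, Mul(Pow(t, Rational(1, 2)), Add(-12, Mul(-4, t)))) = Mul(Pow(t, Rational(3, 2)), Add(-12, Mul(-4, t))))
Add(27951, Mul(-1, Function('b')(Mul(Add(7, 8), -4)))) = Add(27951, Mul(-1, Mul(4, Pow(Mul(Add(7, 8), -4), Rational(3, 2)), Add(-3, Mul(-1, Mul(Add(7, 8), -4)))))) = Add(27951, Mul(-1, Mul(4, Pow(Mul(15, -4), Rational(3, 2)), Add(-3, Mul(-1, Mul(15, -4)))))) = Add(27951, Mul(-1, Mul(4, Pow(-60, Rational(3, 2)), Add(-3, Mul(-1, -60))))) = Add(27951, Mul(-1, Mul(4, Mul(-120, I, Pow(15, Rational(1, 2))), Add(-3, 60)))) = Add(27951, Mul(-1, Mul(4, Mul(-120, I, Pow(15, Rational(1, 2))), 57))) = Add(27951, Mul(-1, Mul(-27360, I, Pow(15, Rational(1, 2))))) = Add(27951, Mul(27360, I, Pow(15, Rational(1, 2))))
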